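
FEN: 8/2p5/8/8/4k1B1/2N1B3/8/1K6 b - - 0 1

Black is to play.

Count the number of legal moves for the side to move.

Black to move; king on e4.
In check: yes, from the white knight on c3.
Legal moves: Ke5, Kxe3, Kd3.
Count: 3.

3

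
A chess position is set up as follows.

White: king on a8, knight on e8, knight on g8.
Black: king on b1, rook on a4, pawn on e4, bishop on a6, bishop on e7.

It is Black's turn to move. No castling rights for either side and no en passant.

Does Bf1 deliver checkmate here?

no

After Bf1: white king on a8; in check: yes, from the black rook on a4.
White has 2 legal replies: Kb8, Kb7.
In check but a legal move exists → not checkmate.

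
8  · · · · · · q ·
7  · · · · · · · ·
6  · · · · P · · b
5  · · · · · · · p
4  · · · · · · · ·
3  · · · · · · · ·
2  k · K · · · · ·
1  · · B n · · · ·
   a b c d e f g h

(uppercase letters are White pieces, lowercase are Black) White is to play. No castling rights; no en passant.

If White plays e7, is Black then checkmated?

no

After e7: black king on a2; in check: no.
Black is not in check, so this cannot be checkmate.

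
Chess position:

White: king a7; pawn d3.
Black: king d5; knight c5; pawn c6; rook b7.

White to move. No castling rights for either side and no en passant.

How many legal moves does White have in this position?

White to move; king on a7.
In check: yes, from the black rook on b7.
Legal moves: Ka8.
Count: 1.

1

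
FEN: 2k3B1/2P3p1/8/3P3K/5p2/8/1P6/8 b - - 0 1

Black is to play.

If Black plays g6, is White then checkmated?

no

After g6: white king on h5; in check: yes, from the black pawn on g6.
White has 5 legal replies: Kh6, Kxg6, Kg5, Kh4, Kg4.
In check but a legal move exists → not checkmate.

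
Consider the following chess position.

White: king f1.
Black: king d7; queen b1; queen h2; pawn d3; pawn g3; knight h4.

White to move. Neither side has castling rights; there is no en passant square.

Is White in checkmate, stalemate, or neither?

White to move; white king on f1.
In check: yes, from the black queen on b1.
King squares — e1: attacked by Qb1; g1: attacked by Qb1; e2: attacked by Qh2; f2: attacked by Qh2; g2: attacked by Qh2.
Legal moves for White: none.
In check with no legal moves → checkmate.

checkmate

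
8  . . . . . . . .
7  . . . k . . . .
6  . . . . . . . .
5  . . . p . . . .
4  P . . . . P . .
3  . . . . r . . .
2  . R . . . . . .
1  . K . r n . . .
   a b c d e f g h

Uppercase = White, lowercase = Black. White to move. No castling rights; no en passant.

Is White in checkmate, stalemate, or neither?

White to move; white king on b1.
In check: yes, from the black rook on d1.
King squares — a1: attacked by Rd1; c1: attacked by Rd1; a2: available; b2: own rook; c2: attacked by Ne1.
Legal moves for White: Ka2.
White is in check but has 1 legal move → neither.

neither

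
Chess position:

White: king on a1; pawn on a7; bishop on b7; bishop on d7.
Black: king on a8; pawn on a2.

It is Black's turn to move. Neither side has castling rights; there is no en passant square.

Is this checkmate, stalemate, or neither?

Black to move; black king on a8.
In check: yes, from the white bishop on b7.
King squares — a7: available; b7: available; b8: attacked by Pa7.
Legal moves for Black: Kxb7, Kxa7.
Black is in check but has 2 legal moves → neither.

neither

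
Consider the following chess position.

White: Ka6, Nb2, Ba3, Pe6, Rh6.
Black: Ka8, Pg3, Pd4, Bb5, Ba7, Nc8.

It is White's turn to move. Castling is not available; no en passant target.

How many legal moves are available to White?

White to move; king on a6.
In check: yes, from the black bishop on b5.
Legal moves: Kxb5, Ka5.
Count: 2.

2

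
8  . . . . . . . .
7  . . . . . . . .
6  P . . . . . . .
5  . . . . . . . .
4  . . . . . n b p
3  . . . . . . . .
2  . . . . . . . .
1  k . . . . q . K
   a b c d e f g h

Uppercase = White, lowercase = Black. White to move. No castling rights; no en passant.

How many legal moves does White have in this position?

White to move; king on h1.
In check: yes, from the black queen on f1.
Legal moves: Kh2.
Count: 1.

1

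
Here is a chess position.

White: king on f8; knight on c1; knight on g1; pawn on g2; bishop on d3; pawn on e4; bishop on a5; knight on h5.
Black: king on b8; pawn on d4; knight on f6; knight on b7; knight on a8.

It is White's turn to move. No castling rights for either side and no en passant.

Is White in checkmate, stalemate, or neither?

White to move; white king on f8.
In check: no.
Legal moves for White include: Kg7, Kf7, Ke7, Ng7, Nxf6, Nf4, Ng3, Bd8, Bc7+, Bb6, Bb4, Bc3, Bd2, Be1, Ba6, Bb5, Bc4, Be2, ... (list truncated; more exist).
White has legal moves and is not in check → neither.

neither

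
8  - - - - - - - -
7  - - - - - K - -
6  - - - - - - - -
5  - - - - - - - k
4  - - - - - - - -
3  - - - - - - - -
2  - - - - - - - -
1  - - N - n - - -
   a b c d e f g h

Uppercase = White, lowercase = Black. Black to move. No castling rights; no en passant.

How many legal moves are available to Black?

Black to move; king on h5.
In check: no.
Legal moves: Kh6, Kg5, Kh4, Kg4, Nf3, Nd3, Ng2, Nc2.
Count: 8.

8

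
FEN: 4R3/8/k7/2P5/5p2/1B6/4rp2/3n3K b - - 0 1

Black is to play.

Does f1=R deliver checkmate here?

After f1=R: white king on h1; in check: yes, from the black rook on f1.
King squares — g1: attacked by Rf1; g2: attacked by Re2; h2: attacked by Re2.
White has no legal moves → checkmate.

yes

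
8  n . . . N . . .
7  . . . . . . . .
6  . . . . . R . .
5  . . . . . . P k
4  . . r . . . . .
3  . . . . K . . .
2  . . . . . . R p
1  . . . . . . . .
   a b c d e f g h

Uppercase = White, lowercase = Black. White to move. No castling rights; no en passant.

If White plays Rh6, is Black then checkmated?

yes

After Rh6: black king on h5; in check: yes, from the white rook on h6.
King squares — g4: attacked by Rg2; h4: attacked by Rh6; g5: attacked by Rg2; g6: attacked by Rh6; h6: attacked by Pg5.
Black has no legal moves → checkmate.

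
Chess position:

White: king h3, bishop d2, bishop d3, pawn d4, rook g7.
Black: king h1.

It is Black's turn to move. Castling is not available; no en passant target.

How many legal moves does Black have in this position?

0

Black to move; king on h1.
In check: no.
Legal moves: none.
Count: 0.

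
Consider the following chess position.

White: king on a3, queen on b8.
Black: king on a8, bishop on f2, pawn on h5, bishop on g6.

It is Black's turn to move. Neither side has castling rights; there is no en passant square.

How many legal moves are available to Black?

Black to move; king on a8.
In check: yes, from the white queen on b8.
Legal moves: Kxb8.
Count: 1.

1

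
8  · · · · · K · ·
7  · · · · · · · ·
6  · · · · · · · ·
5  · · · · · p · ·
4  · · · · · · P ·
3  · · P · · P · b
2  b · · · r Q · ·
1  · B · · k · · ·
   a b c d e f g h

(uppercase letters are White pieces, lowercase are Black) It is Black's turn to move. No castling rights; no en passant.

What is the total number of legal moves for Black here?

Black to move; king on e1.
In check: yes, from the white queen on f2.
Legal moves: Kxf2, Kd2, Kd1, Rxf2.
Count: 4.

4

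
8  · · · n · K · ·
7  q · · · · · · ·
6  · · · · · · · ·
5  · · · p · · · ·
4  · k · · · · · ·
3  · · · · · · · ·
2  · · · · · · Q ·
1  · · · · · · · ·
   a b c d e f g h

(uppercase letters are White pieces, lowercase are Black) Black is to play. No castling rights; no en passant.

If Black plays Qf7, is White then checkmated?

yes

After Qf7: white king on f8; in check: yes, from the black queen on f7.
King squares — e7: attacked by Qf7; f7: attacked by Nd8; g7: attacked by Qf7; e8: attacked by Qf7; g8: attacked by Qf7.
White has no legal moves → checkmate.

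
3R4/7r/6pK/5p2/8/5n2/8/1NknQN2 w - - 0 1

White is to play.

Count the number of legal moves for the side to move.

White to move; king on h6.
In check: yes, from the black rook on h7.
Legal moves: Kxh7, Kxg6.
Count: 2.

2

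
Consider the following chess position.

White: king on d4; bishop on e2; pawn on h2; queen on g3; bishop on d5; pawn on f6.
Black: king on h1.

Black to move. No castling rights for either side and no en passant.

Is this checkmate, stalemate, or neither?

checkmate

Black to move; black king on h1.
In check: yes, from the white bishop on d5.
King squares — g1: attacked by Qg3; g2: attacked by Qg3; h2: attacked by Qg3.
Legal moves for Black: none.
In check with no legal moves → checkmate.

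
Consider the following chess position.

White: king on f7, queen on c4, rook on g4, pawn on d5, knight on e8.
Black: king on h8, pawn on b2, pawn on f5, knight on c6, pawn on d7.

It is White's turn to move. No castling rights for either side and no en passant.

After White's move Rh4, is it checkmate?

After Rh4: black king on h8; in check: yes, from the white rook on h4.
King squares — g7: attacked by Kf7; h7: attacked by Rh4; g8: attacked by Kf7.
Black has no legal moves → checkmate.

yes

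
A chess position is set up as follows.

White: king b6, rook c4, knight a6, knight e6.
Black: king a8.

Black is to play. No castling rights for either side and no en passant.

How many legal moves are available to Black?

0

Black to move; king on a8.
In check: no.
Legal moves: none.
Count: 0.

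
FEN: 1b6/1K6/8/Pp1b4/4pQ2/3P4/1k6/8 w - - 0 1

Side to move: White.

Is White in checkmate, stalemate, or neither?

White to move; white king on b7.
In check: yes, from the black bishop on d5.
King squares — a6: available; b6: available; c6: attacked by Bd5; a7: attacked by Bb8; c7: attacked by Bb8; a8: attacked by Bd5; b8: available; c8: available.
Legal moves for White: Kc8, Kxb8, Kb6, Ka6.
White is in check but has 4 legal moves → neither.

neither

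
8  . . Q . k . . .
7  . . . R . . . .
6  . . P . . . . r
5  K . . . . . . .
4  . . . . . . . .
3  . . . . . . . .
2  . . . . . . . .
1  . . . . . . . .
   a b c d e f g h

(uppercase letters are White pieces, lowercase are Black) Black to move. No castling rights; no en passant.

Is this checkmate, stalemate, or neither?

Black to move; black king on e8.
In check: yes, from the white queen on c8.
King squares — d7: attacked by Pc6; e7: attacked by Rd7; f7: attacked by Rd7; d8: attacked by Rd7; f8: attacked by Qc8.
Legal moves for Black: none.
In check with no legal moves → checkmate.

checkmate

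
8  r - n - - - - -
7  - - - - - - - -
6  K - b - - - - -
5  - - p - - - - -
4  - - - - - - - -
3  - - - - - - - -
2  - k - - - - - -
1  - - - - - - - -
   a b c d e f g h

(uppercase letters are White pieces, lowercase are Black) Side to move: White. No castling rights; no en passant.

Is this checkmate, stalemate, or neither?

checkmate

White to move; white king on a6.
In check: yes, from the black rook on a8.
King squares — a5: attacked by Ra8; b5: attacked by Bc6; b6: attacked by Nc8; a7: attacked by Ra8; b7: attacked by Bc6.
Legal moves for White: none.
In check with no legal moves → checkmate.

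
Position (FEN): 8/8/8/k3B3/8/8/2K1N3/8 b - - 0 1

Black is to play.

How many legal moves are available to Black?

Black to move; king on a5.
In check: no.
Legal moves: Kb6, Ka6, Kb5, Kb4, Ka4.
Count: 5.

5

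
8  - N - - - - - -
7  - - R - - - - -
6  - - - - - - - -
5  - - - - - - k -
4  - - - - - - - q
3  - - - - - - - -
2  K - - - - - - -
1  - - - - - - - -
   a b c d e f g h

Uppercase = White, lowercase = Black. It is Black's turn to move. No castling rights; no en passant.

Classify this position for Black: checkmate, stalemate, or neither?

Black to move; black king on g5.
In check: no.
Legal moves for Black include: Kh6, Kg6, Kf6, Kh5, Kf5, Kg4, Kf4, Qh8, Qh7, Qh6, Qh5, Qg4, Qf4, Qe4, Qd4, Qc4+, Qb4, Qa4+, ... (list truncated; more exist).
Black has legal moves and is not in check → neither.

neither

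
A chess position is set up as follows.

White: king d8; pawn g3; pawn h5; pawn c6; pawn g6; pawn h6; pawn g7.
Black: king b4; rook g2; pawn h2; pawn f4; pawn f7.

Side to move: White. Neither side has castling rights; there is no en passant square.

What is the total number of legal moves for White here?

White to move; king on d8.
In check: no.
Legal moves: Ke8, Kc8, Ke7, Kd7, Kc7, gxf7, gxf4, g8=Q, g8=R, g8=B, g8=N, h7, c7, g4.
Count: 14.

14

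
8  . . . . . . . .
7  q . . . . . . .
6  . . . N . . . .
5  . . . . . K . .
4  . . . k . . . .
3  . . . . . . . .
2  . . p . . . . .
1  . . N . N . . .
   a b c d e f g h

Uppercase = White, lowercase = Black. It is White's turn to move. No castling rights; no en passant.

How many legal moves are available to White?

White to move; king on f5.
In check: no.
Legal moves: Ne8, Nc8, Nf7, Nb7, Nb5+, Ne4, Nc4, Kg6, Kf6, Ke6, Kg5, Kg4, Kf4, Nf3+, Ned3, Ng2, Nxc2+, Ncd3, Nb3+, Ne2+, Na2.
Count: 21.

21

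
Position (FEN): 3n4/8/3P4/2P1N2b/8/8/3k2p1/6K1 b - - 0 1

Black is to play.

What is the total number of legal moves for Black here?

Black to move; king on d2.
In check: no.
Legal moves: Nf7, Nb7, Ne6, Nc6, Be8, Bf7, Bg6, Bg4, Bf3, Be2, Bd1, Ke3, Kc3, Ke2, Kc2, Ke1, Kd1, Kc1.
Count: 18.

18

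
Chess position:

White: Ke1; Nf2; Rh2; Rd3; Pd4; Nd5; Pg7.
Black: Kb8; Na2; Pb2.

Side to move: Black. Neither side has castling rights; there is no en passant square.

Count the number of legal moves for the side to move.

Black to move; king on b8.
In check: no.
Legal moves: Kc8, Ka8, Kb7, Ka7, Nb4, Nc3, Nc1, b1=Q+, b1=R+, b1=B, b1=N.
Count: 11.

11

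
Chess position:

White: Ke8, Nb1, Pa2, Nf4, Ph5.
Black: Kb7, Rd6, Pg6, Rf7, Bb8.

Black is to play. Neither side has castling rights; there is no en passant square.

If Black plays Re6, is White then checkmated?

no

After Re6: white king on e8; in check: yes, from the black rook on e6.
White has 3 legal replies: Kd8, Kxf7, Nxe6.
In check but a legal move exists → not checkmate.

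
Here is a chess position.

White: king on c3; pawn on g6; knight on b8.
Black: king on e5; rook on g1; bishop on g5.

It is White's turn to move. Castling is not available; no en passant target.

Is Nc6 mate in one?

no

After Nc6: black king on e5; in check: yes, from the white knight on c6.
Black has 7 legal replies: Kf6, Ke6, Kd6, Kf5, Kd5, Kf4, Ke4.
In check but a legal move exists → not checkmate.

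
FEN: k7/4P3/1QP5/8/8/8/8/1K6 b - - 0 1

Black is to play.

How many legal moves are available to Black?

0

Black to move; king on a8.
In check: no.
Legal moves: none.
Count: 0.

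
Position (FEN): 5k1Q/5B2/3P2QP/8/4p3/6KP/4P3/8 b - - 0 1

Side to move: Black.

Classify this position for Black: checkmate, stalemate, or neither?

Black to move; black king on f8.
In check: yes, from the white queen on h8.
King squares — e7: attacked by Pd6; f7: attacked by Qg6; g7: attacked by Qg6; e8: attacked by Bf7; g8: attacked by Qg6.
Legal moves for Black: none.
In check with no legal moves → checkmate.

checkmate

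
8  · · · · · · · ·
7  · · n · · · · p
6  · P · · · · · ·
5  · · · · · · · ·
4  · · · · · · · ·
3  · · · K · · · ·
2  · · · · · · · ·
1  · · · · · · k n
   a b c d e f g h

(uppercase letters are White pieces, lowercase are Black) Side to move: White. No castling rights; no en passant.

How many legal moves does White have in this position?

10

White to move; king on d3.
In check: no.
Legal moves: Ke4, Kd4, Kc4, Ke3, Kc3, Ke2, Kd2, Kc2, bxc7, b7.
Count: 10.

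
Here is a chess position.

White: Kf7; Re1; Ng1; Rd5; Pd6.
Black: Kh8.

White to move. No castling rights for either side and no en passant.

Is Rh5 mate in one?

yes

After Rh5: black king on h8; in check: yes, from the white rook on h5.
King squares — g7: attacked by Kf7; h7: attacked by Rh5; g8: attacked by Kf7.
Black has no legal moves → checkmate.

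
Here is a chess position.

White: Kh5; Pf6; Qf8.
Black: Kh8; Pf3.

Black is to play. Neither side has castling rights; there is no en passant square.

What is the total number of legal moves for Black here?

1

Black to move; king on h8.
In check: yes, from the white queen on f8.
Legal moves: Kh7.
Count: 1.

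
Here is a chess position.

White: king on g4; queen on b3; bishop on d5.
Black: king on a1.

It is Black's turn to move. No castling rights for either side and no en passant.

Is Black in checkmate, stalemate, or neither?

stalemate

Black to move; black king on a1.
In check: no.
King squares — b1: attacked by Qb3; a2: attacked by Qb3; b2: attacked by Qb3.
Legal moves for Black: none.
Not in check and no legal moves → stalemate.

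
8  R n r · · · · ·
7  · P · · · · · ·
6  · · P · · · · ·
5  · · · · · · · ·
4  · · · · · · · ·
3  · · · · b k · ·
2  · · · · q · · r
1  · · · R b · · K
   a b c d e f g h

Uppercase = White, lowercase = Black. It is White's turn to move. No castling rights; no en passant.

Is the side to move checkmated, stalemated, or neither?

checkmate

White to move; white king on h1.
In check: yes, from the black rook on h2.
King squares — g1: attacked by Be3; g2: attacked by Qe2; h2: attacked by Qe2.
Legal moves for White: none.
In check with no legal moves → checkmate.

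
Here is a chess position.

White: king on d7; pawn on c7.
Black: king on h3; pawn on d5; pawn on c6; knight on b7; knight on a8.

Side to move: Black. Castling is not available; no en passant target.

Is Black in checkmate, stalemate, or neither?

Black to move; black king on h3.
In check: no.
Legal moves for Black: Nxc7, Nb6+, Nd8, Nd6, Nc5+, Na5, Kh4, Kg4, Kg3, Kh2, Kg2, c5, d4.
Black has 13 legal moves and is not in check → neither.

neither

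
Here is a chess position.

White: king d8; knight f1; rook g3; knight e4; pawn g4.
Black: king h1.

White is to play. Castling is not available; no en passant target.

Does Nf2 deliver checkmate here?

After Nf2: black king on h1; in check: yes, from the white knight on f2.
King squares — g1: attacked by Rg3; g2: attacked by Rg3; h2: attacked by Nf1.
Black has no legal moves → checkmate.

yes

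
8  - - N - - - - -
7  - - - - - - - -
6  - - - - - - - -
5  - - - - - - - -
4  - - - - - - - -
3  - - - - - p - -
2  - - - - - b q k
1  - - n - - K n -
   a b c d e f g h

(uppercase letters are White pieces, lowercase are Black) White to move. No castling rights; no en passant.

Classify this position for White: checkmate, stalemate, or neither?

White to move; white king on f1.
In check: yes, from the black queen on g2.
King squares — e1: attacked by Bf2; g1: attacked by Bf2; e2: attacked by Nc1; f2: attacked by Qg2; g2: attacked by Kh2.
Legal moves for White: none.
In check with no legal moves → checkmate.

checkmate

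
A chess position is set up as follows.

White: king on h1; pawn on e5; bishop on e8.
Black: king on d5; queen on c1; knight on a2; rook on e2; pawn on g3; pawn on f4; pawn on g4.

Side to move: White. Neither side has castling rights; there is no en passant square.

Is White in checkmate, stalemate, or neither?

checkmate

White to move; white king on h1.
In check: yes, from the black queen on c1.
King squares — g1: attacked by Qc1; g2: attacked by Re2; h2: attacked by Re2.
Legal moves for White: none.
In check with no legal moves → checkmate.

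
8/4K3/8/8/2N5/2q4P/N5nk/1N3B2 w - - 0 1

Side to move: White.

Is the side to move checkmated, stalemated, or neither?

White to move; white king on e7.
In check: no.
Legal moves for White include: Kf8, Ke8, Kd8, Kf7, Kd7, Ke6, Kd6, Nd6, Nb6, Ne5, Na5, Ne3, Nca3, Ncd2, Nb2, Nb4, Naxc3, Nc1, ... (list truncated; more exist).
White has legal moves and is not in check → neither.

neither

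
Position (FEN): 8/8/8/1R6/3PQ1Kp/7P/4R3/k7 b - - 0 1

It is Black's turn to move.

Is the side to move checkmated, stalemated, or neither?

Black to move; black king on a1.
In check: no.
King squares — b1: attacked by Qe4; a2: attacked by Re2; b2: attacked by Re2.
Legal moves for Black: none.
Not in check and no legal moves → stalemate.

stalemate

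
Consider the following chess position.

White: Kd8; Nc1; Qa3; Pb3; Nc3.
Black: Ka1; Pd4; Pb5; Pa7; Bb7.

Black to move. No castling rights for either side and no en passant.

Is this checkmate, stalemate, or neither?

checkmate

Black to move; black king on a1.
In check: yes, from the white queen on a3.
King squares — b1: attacked by Nc3; a2: attacked by Nc1; b2: attacked by Qa3.
Legal moves for Black: none.
In check with no legal moves → checkmate.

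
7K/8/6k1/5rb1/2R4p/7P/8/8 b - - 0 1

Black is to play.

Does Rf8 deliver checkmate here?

yes

After Rf8: white king on h8; in check: yes, from the black rook on f8.
King squares — g7: attacked by Kg6; h7: attacked by Kg6; g8: attacked by Rf8.
White has no legal moves → checkmate.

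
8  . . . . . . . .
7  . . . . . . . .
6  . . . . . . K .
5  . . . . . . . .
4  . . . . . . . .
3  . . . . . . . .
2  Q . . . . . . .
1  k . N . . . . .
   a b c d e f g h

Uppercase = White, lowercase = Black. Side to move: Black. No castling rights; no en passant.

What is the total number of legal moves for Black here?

Black to move; king on a1.
In check: yes, from the white queen on a2.
Legal moves: none.
Count: 0.

0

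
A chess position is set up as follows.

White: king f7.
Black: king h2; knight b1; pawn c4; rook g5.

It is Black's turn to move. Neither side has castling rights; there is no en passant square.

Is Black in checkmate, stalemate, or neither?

neither

Black to move; black king on h2.
In check: no.
Legal moves for Black include: Rg8, Rg7+, Rg6, Rh5, Rf5+, Re5, Rd5, Rc5, Rb5, Ra5, Rg4, Rg3, Rg2, Rg1, Kh3, Kg3, Kg2, Kh1, ... (list truncated; more exist).
Black has legal moves and is not in check → neither.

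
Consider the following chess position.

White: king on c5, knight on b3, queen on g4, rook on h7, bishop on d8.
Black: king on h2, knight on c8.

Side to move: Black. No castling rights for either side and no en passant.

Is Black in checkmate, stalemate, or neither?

Black to move; black king on h2.
In check: yes, from the white rook on h7.
King squares — g1: attacked by Qg4; h1: attacked by Rh7; g2: attacked by Qg4; g3: attacked by Qg4; h3: attacked by Qg4.
Legal moves for Black: none.
In check with no legal moves → checkmate.

checkmate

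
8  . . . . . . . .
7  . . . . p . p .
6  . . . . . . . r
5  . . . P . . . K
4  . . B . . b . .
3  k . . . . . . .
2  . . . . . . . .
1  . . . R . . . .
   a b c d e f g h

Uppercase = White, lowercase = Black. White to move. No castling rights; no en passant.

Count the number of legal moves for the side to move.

1

White to move; king on h5.
In check: yes, from the black rook on h6.
Legal moves: Kg4.
Count: 1.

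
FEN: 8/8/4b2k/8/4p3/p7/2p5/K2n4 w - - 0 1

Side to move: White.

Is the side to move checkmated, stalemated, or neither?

stalemate

White to move; white king on a1.
In check: no.
King squares — b1: attacked by Pc2; a2: attacked by Be6; b2: attacked by Nd1.
Legal moves for White: none.
Not in check and no legal moves → stalemate.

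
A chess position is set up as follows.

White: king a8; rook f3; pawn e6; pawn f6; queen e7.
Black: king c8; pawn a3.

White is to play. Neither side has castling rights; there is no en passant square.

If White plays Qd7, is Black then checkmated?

After Qd7: black king on c8; in check: yes, from the white queen on d7.
King squares — b7: attacked by Qd7; c7: attacked by Qd7; d7: attacked by Pe6; b8: attacked by Ka8; d8: attacked by Qd7.
Black has no legal moves → checkmate.

yes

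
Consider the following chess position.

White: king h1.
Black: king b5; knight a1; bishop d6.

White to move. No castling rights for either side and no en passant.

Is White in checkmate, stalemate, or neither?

White to move; white king on h1.
In check: no.
Legal moves for White: Kg2, Kg1.
White has 2 legal moves and is not in check → neither.

neither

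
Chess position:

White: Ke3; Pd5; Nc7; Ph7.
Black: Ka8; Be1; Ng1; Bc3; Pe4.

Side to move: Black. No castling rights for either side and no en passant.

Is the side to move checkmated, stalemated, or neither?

neither

Black to move; black king on a8.
In check: yes, from the white knight on c7.
King squares — a7: available; b7: available; b8: available.
Legal moves for Black: Kb8, Kb7, Ka7.
Black is in check but has 3 legal moves → neither.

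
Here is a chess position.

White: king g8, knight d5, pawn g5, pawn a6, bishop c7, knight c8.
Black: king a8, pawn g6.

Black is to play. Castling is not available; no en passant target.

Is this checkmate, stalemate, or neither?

Black to move; black king on a8.
In check: no.
King squares — a7: attacked by Nc8; b7: attacked by Pa6; b8: attacked by Bc7.
Legal moves for Black: none.
Not in check and no legal moves → stalemate.

stalemate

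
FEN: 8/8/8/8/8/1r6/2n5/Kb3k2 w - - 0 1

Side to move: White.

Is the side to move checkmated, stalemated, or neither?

checkmate

White to move; white king on a1.
In check: yes, from the black knight on c2.
King squares — b1: attacked by Rb3; a2: attacked by Bb1; b2: attacked by Rb3.
Legal moves for White: none.
In check with no legal moves → checkmate.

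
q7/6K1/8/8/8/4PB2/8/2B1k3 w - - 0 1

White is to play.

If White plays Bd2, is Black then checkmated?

no

After Bd2: black king on e1; in check: yes, from the white bishop on d2.
Black has 3 legal replies: Kf2, Kxd2, Kf1.
In check but a legal move exists → not checkmate.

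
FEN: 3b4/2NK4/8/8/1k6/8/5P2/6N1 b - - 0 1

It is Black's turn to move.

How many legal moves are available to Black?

Black to move; king on b4.
In check: no.
Legal moves: Be7, Bxc7, Bf6, Bg5, Bh4, Kc5, Ka5, Kc4, Ka4, Kc3, Kb3, Ka3.
Count: 12.

12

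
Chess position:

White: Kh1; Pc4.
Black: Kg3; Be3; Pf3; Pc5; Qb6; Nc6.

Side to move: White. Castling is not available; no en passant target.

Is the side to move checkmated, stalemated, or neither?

White to move; white king on h1.
In check: no.
King squares — g1: attacked by Be3; g2: attacked by Pf3; h2: attacked by Kg3.
Legal moves for White: none.
Not in check and no legal moves → stalemate.

stalemate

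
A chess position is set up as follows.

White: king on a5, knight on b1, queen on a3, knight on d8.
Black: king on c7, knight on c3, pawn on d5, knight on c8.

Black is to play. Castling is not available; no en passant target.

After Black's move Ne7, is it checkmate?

no

After Ne7: white king on a5; in check: no.
White is not in check, so this cannot be checkmate.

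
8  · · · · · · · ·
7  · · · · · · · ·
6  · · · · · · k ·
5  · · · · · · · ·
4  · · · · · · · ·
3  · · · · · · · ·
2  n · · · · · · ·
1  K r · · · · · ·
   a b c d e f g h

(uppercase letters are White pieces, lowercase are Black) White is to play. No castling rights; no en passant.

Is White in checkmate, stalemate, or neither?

White to move; white king on a1.
In check: yes, from the black rook on b1.
King squares — b1: available; a2: available; b2: attacked by Rb1.
Legal moves for White: Kxa2, Kxb1.
White is in check but has 2 legal moves → neither.

neither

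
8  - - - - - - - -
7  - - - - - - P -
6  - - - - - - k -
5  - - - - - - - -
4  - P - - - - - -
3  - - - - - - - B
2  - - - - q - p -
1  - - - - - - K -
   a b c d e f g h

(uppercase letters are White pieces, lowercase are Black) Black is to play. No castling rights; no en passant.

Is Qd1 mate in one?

After Qd1: white king on g1; in check: yes, from the black queen on d1.
White has 3 legal replies: Kh2, Kxg2, Kf2.
In check but a legal move exists → not checkmate.

no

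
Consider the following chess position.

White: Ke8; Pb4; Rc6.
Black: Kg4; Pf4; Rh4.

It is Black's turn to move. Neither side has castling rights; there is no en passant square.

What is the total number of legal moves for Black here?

Black to move; king on g4.
In check: no.
Legal moves: Rh8+, Rh7, Rh6, Rh5, Rh3, Rh2, Rh1, Kh5, Kg5, Kf5, Kh3, Kg3, Kf3, f3.
Count: 14.

14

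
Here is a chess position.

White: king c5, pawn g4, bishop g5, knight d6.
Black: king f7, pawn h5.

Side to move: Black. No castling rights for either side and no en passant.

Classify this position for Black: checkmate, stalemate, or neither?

neither

Black to move; black king on f7.
In check: yes, from the white knight on d6.
King squares — e6: available; f6: attacked by Bg5; g6: available; e7: attacked by Bg5; g7: available; e8: attacked by Nd6; f8: available; g8: available.
Legal moves for Black: Kg8, Kf8, Kg7, Kg6, Ke6.
Black is in check but has 5 legal moves → neither.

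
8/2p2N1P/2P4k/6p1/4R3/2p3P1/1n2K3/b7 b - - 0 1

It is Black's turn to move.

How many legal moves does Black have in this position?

4

Black to move; king on h6.
In check: yes, from the white knight on f7.
Legal moves: Kxh7, Kg7, Kg6, Kh5.
Count: 4.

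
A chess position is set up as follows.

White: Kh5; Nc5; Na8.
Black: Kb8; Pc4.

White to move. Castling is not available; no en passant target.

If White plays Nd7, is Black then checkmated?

After Nd7: black king on b8; in check: yes, from the white knight on d7.
Black has 4 legal replies: Kc8, Kxa8, Kb7, Ka7.
In check but a legal move exists → not checkmate.

no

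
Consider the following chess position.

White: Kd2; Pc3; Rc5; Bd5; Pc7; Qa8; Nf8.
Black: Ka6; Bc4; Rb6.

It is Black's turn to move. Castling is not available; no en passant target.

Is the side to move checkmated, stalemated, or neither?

checkmate

Black to move; black king on a6.
In check: yes, from the white queen on a8.
King squares — a5: attacked by Rc5; b5: attacked by Rc5; b6: own rook; a7: attacked by Qa8; b7: attacked by Bd5.
Legal moves for Black: none.
In check with no legal moves → checkmate.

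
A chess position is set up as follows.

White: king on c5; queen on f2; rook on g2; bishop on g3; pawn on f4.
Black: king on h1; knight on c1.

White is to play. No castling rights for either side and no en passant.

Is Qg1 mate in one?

yes

After Qg1: black king on h1; in check: yes, from the white queen on g1.
King squares — g1: attacked by Rg2; g2: attacked by Qg1; h2: attacked by Qg1.
Black has no legal moves → checkmate.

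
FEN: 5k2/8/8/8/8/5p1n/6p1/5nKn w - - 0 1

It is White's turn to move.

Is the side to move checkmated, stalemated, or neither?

checkmate

White to move; white king on g1.
In check: yes, from the black knight on h3.
King squares — f1: attacked by Pg2; h1: attacked by Pg2; f2: attacked by Nh1; g2: attacked by Pf3; h2: attacked by Nf1.
Legal moves for White: none.
In check with no legal moves → checkmate.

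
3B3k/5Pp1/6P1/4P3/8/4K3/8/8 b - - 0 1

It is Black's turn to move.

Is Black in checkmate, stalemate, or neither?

Black to move; black king on h8.
In check: no.
King squares — g7: own pawn; h7: attacked by Pg6; g8: attacked by Pf7.
Legal moves for Black: none.
Not in check and no legal moves → stalemate.

stalemate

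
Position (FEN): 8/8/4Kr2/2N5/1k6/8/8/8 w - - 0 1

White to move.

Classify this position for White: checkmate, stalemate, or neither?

neither

White to move; white king on e6.
In check: yes, from the black rook on f6.
Legal moves for White: Ke7, Kd7, Kxf6, Ke5, Kd5.
White is in check but has 5 legal moves → neither.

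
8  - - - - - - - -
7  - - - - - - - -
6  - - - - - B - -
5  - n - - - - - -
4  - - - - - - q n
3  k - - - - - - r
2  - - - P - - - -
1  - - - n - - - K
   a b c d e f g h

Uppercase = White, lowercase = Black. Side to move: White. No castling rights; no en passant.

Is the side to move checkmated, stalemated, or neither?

White to move; white king on h1.
In check: yes, from the black rook on h3.
King squares — g1: attacked by Qg4; g2: attacked by Qg4; h2: attacked by Rh3.
Legal moves for White: none.
In check with no legal moves → checkmate.

checkmate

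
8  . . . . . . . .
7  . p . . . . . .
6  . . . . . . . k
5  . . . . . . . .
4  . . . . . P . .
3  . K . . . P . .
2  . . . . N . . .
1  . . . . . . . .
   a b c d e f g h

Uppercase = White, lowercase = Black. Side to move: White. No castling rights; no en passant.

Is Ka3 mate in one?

no

After Ka3: black king on h6; in check: no.
Black is not in check, so this cannot be checkmate.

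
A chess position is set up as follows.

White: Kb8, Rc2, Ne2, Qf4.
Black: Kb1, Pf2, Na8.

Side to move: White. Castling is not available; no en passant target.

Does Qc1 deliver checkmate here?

yes

After Qc1: black king on b1; in check: yes, from the white queen on c1.
King squares — a1: attacked by Qc1; c1: attacked by Rc2; a2: attacked by Rc2; b2: attacked by Qc1; c2: attacked by Qc1.
Black has no legal moves → checkmate.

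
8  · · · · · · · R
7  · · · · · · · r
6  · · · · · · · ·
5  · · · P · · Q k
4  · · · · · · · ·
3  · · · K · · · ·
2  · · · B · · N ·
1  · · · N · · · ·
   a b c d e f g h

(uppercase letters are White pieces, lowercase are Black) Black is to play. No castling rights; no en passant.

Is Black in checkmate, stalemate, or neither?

checkmate

Black to move; black king on h5.
In check: yes, from the white queen on g5.
King squares — g4: attacked by Qg5; h4: attacked by Ng2; g5: attacked by Bd2; g6: attacked by Qg5; h6: attacked by Qg5.
Legal moves for Black: none.
In check with no legal moves → checkmate.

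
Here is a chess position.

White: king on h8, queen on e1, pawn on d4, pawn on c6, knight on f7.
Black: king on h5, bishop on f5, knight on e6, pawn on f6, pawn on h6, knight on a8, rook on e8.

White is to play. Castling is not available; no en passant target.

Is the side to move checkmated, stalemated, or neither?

checkmate

White to move; white king on h8.
In check: yes, from the black rook on e8.
King squares — g7: attacked by Ne6; h7: attacked by Bf5; g8: attacked by Re8.
Legal moves for White: none.
In check with no legal moves → checkmate.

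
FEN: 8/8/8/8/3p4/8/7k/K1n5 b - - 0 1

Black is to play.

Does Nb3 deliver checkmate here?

no

After Nb3: white king on a1; in check: yes, from the black knight on b3.
White has 3 legal replies: Kb2, Ka2, Kb1.
In check but a legal move exists → not checkmate.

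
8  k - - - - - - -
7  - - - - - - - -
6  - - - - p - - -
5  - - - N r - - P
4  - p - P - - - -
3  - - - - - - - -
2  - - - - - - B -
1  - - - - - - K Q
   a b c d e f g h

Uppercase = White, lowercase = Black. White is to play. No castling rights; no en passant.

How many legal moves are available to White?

20

White to move; king on g1.
In check: no.
Legal moves: Ne7+, Nc7+, Nf6+, Nb6+, Nf4+, Nxb4+, Ne3+, Nc3+, Be4, Bh3, Bf3, Bf1, Qh4, Qh3, Qh2, Kh2, Kf2, Kf1, dxe5, h6.
Count: 20.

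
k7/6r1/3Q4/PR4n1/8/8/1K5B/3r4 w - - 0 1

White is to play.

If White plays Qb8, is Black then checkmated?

After Qb8: black king on a8; in check: yes, from the white queen on b8.
King squares — a7: attacked by Qb8; b7: attacked by Rb5; b8: attacked by Bh2.
Black has no legal moves → checkmate.

yes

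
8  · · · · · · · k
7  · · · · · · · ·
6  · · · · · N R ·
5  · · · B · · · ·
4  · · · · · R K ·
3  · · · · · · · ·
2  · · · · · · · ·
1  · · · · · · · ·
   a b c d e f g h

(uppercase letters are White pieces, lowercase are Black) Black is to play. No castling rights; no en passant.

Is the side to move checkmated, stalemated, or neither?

Black to move; black king on h8.
In check: no.
King squares — g7: attacked by Rg6; h7: attacked by Nf6; g8: attacked by Bd5.
Legal moves for Black: none.
Not in check and no legal moves → stalemate.

stalemate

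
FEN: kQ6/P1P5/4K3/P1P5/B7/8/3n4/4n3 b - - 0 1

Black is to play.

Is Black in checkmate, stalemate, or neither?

Black to move; black king on a8.
In check: yes, from the white queen on b8.
King squares — a7: attacked by Qb8; b7: attacked by Qb8; b8: attacked by Pa7.
Legal moves for Black: none.
In check with no legal moves → checkmate.

checkmate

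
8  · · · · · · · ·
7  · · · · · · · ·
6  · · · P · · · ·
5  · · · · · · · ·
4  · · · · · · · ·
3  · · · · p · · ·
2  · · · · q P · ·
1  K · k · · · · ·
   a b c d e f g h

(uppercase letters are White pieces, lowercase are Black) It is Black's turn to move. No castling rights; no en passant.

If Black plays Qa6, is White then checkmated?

After Qa6: white king on a1; in check: yes, from the black queen on a6.
King squares — b1: attacked by Kc1; a2: attacked by Qa6; b2: attacked by Kc1.
White has no legal moves → checkmate.

yes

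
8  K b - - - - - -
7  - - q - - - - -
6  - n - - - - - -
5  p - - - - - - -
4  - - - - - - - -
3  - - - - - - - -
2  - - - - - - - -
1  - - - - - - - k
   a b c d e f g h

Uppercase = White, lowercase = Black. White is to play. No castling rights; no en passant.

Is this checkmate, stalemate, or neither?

White to move; white king on a8.
In check: yes, from the black knight on b6.
King squares — a7: attacked by Qc7; b7: attacked by Qc7; b8: attacked by Qc7.
Legal moves for White: none.
In check with no legal moves → checkmate.

checkmate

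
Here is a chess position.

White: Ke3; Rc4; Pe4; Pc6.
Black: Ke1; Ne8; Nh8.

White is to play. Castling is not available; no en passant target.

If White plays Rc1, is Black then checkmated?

After Rc1: black king on e1; in check: yes, from the white rook on c1.
King squares — d1: attacked by Rc1; f1: attacked by Rc1; d2: attacked by Ke3; e2: attacked by Ke3; f2: attacked by Ke3.
Black has no legal moves → checkmate.

yes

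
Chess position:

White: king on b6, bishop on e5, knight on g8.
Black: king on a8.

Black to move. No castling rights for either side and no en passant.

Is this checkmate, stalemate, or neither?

stalemate

Black to move; black king on a8.
In check: no.
King squares — a7: attacked by Kb6; b7: attacked by Kb6; b8: attacked by Be5.
Legal moves for Black: none.
Not in check and no legal moves → stalemate.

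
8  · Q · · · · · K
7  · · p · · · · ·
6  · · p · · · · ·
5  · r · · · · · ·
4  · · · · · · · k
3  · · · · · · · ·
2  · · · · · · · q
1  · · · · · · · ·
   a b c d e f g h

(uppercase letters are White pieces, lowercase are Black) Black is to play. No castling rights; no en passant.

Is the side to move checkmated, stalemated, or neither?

neither

Black to move; black king on h4.
In check: no.
Legal moves for Black include: Rxb8+, Rb7, Rb6, Rh5+, Rg5, Rf5, Re5, Rd5, Rc5, Ra5, Rb4, Rb3, Rb2, Rb1, Kh5, Kg5+, Kg4+, Kh3, ... (list truncated; more exist).
Black has legal moves and is not in check → neither.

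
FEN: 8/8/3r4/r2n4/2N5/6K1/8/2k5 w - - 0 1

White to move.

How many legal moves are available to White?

15

White to move; king on g3.
In check: no.
Legal moves: Nxd6, Nb6, Ne5, Nxa5, Ne3, Na3, Nd2, Nb2, Kh4, Kg4, Kh3, Kf3, Kh2, Kg2, Kf2.
Count: 15.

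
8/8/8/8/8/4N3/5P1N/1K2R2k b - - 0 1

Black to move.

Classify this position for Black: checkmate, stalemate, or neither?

neither

Black to move; black king on h1.
In check: yes, from the white rook on e1.
King squares — g1: attacked by Re1; g2: attacked by Ne3; h2: available.
Legal moves for Black: Kxh2.
Black is in check but has 1 legal move → neither.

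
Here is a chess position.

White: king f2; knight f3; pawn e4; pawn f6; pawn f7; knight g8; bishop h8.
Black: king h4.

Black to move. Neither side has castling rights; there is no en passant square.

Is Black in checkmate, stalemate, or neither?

neither

Black to move; black king on h4.
In check: yes, from the white knight on f3.
King squares — g3: attacked by Kf2; h3: available; g4: available; g5: attacked by Nf3; h5: available.
Legal moves for Black: Kh5, Kg4, Kh3.
Black is in check but has 3 legal moves → neither.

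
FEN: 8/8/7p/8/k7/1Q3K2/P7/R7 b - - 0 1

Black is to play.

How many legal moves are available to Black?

1

Black to move; king on a4.
In check: yes, from the white queen on b3.
Legal moves: Ka5.
Count: 1.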